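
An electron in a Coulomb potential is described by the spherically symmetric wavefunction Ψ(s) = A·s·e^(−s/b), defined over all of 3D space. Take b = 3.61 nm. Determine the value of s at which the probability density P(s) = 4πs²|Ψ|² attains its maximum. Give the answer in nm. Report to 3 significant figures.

s ≈ 7.22 nm

Set d/ds [P(s) = 4πs²|Ψ|²] = 0 and solve for s > 0.
This gives s = 2·b.
With b = 3.61, the most probable radial distance is 7.220 nm.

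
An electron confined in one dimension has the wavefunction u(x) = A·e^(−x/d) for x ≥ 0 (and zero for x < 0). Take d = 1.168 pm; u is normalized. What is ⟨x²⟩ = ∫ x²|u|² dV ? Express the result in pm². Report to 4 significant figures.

By definition ⟨x²⟩ = ∫ x^2 |u(x)|² dx.
Using ∫₀^∞ xⁿ e^(−αx) dx = n!/αⁿ⁺¹, since the A² factors cancel between numerator and denominator, ⟨x²⟩ = d^2/2.
With d = 1.168, ⟨x^2⟩ = 0.68211.

⟨x^2⟩ ≈ 0.6821 pm^2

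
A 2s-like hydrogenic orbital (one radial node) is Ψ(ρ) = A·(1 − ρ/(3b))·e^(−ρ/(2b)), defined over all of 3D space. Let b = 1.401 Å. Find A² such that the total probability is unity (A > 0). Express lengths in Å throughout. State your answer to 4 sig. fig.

The normalization condition is ∫|Ψ|² 4πρ² dρ = 1 from 0 to ∞.
The angular integral contributes 4π, leaving ∫₀^∞ ρ²|Ψ|² dρ.
The integral (without the A² prefactor) comes out to 8·π·b^3/3.
Hence A² = 1/[8·π·b^3/3].
Plugging in b = 1.401 yields A = 0.20835.

A^2 ≈ 0.04341 Å^(-3)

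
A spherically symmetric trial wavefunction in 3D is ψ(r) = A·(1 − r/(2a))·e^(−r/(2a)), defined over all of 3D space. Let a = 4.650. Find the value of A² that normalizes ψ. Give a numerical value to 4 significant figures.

A^2 ≈ 0.0003957

Require ∫ |ψ|² 4πr² dr = 1 over the whole domain.
Recall ∫₀^∞ r^m e^(−r/β) dr = m!·β^(m+1), ∫|ψ|² 4πr² dr = A²·(8·π·a^3).
With a = 4.650: A² = 0.00039573 and A = 0.019893.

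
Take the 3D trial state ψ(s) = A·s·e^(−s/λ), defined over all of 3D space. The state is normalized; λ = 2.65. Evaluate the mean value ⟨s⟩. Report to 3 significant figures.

The expectation value is the |ψ|²-weighted average of s: ∫ s|ψ|² 4πs² ds.
Using ∫₀^∞ sⁿ e^(−αs) ds = n!/αⁿ⁺¹, since the A² factors cancel between numerator and denominator, ⟨s⟩ = 5·λ/2.
Putting λ = 2.65 gives 6.625.

⟨s⟩ ≈ 6.63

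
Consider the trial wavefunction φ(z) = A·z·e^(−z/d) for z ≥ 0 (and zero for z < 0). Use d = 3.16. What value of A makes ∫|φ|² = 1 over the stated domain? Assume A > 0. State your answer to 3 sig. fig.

Normalization requires ∫|φ|² dz = 1, integrated from 0 to ∞.
Recall ∫₀^∞ z^m e^(−z/β) dz = m!·β^(m+1), ∫|φ|² dz = A²·(d^3/4).
Plugging in d = 3.16 yields A = 0.3560.

A ≈ 0.356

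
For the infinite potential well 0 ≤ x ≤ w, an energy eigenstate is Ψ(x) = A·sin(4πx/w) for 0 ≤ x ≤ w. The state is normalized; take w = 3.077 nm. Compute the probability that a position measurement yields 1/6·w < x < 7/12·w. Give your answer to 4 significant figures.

|Ψ|² is the probability density, so P = ∫_{1/6·w}^{7/12·w} |Ψ|² dx.
Since A² = 1/(w/2), this is the region integral divided by the full normalization integral.
Substituting u = x/w, A² and the length scale cancel in the ratio: P = ∫_{1/6}^{7/12} sin(4·π·u)^2 du / ∫_{0}^{1} sin(4·π·u)^2 du.
Using ∫ sin(4·π·u)^2 du = u/2 - sin(4·π·u)·cos(4·π·u)/(8·π), the numerator is -√(3)/(16·π) + 5/24 and the denominator is 1/2.
Evaluating gives P = -√(3)/(8·π) + 5/12.

P ≈ 0.3478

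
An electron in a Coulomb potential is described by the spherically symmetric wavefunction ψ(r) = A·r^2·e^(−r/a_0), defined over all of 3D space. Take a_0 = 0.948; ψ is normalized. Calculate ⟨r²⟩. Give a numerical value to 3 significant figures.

By definition ⟨r²⟩ = ∫ r^2 |ψ(r)|² 4πr² dr.
Using ∫₀^∞ rⁿ e^(−αr) dr = n!/αⁿ⁺¹, evaluating both integrals, ⟨r²⟩ = 14·a_0^2.
Putting a_0 = 0.948 gives 12.58.

⟨r^2⟩ ≈ 12.6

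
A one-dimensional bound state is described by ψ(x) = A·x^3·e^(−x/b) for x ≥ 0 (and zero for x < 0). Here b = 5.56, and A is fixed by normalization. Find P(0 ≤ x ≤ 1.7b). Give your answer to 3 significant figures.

P ≈ 0.0579

|ψ|² is the probability density, so P = ∫_{0}^{1.7b} |ψ|² dx.
With A² fixed by ∫|ψ|² = 1, i.e. A² = (45·b^7/8)^(−1), substitute and integrate.
Substituting u = x/b, A² and the length scale cancel in the ratio: P = ∫_{0}^{1.7} u^6·e^(-2·u) du / ∫_{0}^{∞} u^6·e^(-2·u) du.
Using ∫ u^6·e^(-2·u) du = -(4·u^6 + 12·u^5 + 30·u^4 + 60·u^3 + 90·u^2 + 90·u + 45)·e^(-2·u)/8, the numerator is ≈ 0.32542 and the denominator is 45/8.
The result is P = 0.05785.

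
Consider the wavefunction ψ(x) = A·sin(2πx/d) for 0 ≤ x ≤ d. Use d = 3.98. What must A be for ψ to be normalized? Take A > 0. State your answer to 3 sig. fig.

A ≈ 0.709

Normalization requires ∫|ψ|² dx = 1, integrated from 0 to d.
With ψ = A·sin(2πx/d), the integral evaluates to A²·[d/2].
Substituting d = 3.98 gives A² = 0.5025, so A = 0.7089.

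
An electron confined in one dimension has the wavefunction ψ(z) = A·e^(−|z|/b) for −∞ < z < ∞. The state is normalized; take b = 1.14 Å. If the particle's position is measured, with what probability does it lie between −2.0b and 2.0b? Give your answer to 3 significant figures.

P ≈ 0.982

The probability is P = ∫ |ψ|² dz over [−2.0b, 2.0b].
The normalization integral ∫|ψ|²dz over the whole domain equals b·A², and A² cancels in the ratio.
Both integrals are even about z = 0, so only the z ≥ 0 halves are needed (the factors of 2 cancel). Substituting u = z/b, A² and the length scale cancel in the ratio: P = ∫_{0}^{2.0} e^(-2·u) du / ∫_{0}^{∞} e^(-2·u) du.
With ∫ e^(-2·u) du = -e^(-2·u)/2 + C, the region integral is 1/2 - e^(-4)/2 and the full one is 1/2.
Evaluating gives P = 0.9817.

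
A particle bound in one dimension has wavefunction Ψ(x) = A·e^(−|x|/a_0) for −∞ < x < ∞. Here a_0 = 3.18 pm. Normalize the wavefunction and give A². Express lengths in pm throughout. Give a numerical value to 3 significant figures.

Require ∫ |Ψ|² dx = 1 over the whole domain.
With ∫₀^∞ x^0 e^(−αx) dx = 0!/α^1, ∫|Ψ|² dx = A²·(a_0).
Setting this equal to 1 gives A² = 1/(a_0).
Plugging in a_0 = 3.18 yields A = 0.5608.

A^2 ≈ 0.314 pm^(-1)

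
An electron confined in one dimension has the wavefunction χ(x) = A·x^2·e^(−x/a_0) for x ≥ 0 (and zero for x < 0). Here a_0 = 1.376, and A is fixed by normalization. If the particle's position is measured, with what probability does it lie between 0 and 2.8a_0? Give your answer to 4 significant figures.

|χ|² is the probability density, so P = ∫_{0}^{2.8a_0} |χ|² dx.
The normalization integral ∫|χ|²dx over the whole domain equals 3·a_0^5/4·A², and A² cancels in the ratio.
Substituting u = x/a_0, A² and the length scale cancel in the ratio: P = ∫_{0}^{2.8} u^4·e^(-2·u) du / ∫_{0}^{∞} u^4·e^(-2·u) du.
Using ∫ u^4·e^(-2·u) du = -(u^4/2 + u^3 + 3·u^2/2 + 3·u/2 + 3/4)·e^(-2·u), the numerator is ≈ 0.493387 and the denominator is 3/4.
This works out to P = 0.65785.

P ≈ 0.6578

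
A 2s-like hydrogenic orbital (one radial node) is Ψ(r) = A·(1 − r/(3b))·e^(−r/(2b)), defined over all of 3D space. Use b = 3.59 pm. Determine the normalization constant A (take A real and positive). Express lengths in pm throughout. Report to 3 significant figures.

A ≈ 0.0508 pm^(-3/2)

Normalization requires ∫|Ψ|² 4πr² dr = 1, integrated from 0 to ∞.
The angular integral contributes 4π, leaving ∫₀^∞ r²|Ψ|² dr.
The integral (without the A² prefactor) comes out to 8·π·b^3/3.
So A² = (8·π·b^3/3)^(−1).
With b = 3.59: A² = 0.002580 and A = 0.05079.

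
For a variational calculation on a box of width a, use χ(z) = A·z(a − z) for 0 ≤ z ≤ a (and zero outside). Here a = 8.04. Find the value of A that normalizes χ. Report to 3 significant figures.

The normalization condition is ∫|χ|² dz = 1 from 0 to a.
Expanding the polynomial and integrating term by term, carrying out the integral gives A² · a^5/30.
Hence A² = 1/[a^5/30].
Substituting a = 8.04 gives A² = 0.0008930, so A = 0.02988.

A ≈ 0.0299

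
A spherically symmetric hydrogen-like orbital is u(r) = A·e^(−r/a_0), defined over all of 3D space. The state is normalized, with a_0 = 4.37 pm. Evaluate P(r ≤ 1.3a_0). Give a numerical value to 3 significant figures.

P ≈ 0.482

With dV = 4πr²dr, the probability is ∫|u|² dV over r ≤ 1.3a_0.
The full normalization integral is A²·[π·a_0^3] = 1, fixing A².
In terms of t = r/a_0 (A², 4π and the length scale all cancel between numerator and denominator), P = [∫_{0}^{1.3} t^2·e^(-2·t) dt] / [∫_{0}^{∞} t^2·e^(-2·t) dt].
Using ∫ t^2·e^(-2·t) dt = -(2·t^2 + 2·t + 1)·e^(-2·t)/4, the numerator is 1/4 - 349·e^(-13/5)/200 and the denominator is 1/4.
This evaluates to P = 0.4816.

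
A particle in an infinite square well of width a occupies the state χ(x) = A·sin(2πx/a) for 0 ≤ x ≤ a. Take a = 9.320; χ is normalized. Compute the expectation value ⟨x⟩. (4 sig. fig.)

⟨x⟩ ≈ 4.660

By definition ⟨x⟩ = ∫ x |χ(x)|² dx.
The ratio of the moment integral to the normalization integral gives ⟨x⟩ = a/2.
With a = 9.320, ⟨x⟩ = 4.6600.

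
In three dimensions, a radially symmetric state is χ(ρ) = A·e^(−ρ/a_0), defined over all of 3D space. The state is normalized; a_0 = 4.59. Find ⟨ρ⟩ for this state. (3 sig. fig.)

⟨ρ⟩ ≈ 6.89

The expectation value is the |χ|²-weighted average of ρ: ∫ ρ|χ|² 4πρ² dρ.
The ratio of the moment integral to the normalization integral gives ⟨ρ⟩ = 3·a_0/2.
Putting a_0 = 4.59 gives 6.885.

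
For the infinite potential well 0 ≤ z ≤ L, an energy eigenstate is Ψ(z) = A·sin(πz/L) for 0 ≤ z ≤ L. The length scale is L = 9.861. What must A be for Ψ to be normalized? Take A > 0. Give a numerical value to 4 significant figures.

A ≈ 0.4504

We need A² ∫|f|² dz = 1, taking the integral from 0 to L.
The integral (without the A² prefactor) comes out to L/2.
Setting this equal to 1 gives A² = 1/(L/2).
With L = 9.861: A² = 0.20282 and A = 0.45035.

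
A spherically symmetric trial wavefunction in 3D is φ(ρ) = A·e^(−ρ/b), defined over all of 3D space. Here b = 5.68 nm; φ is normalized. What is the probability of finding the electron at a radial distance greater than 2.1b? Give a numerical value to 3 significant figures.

P = ∫ |φ|² 4πρ² dρ over ρ > 2.1b.
Normalization gives A² = 1/(π·b^3).
Substituting u = ρ/b, A², 4π and the length scale all cancel in the ratio: P = ∫_{2.1}^{∞} u^2·e^(-2·u) du / ∫_{0}^{∞} u^2·e^(-2·u) du.
With ∫ u^2·e^(-2·u) du = -(2·u^2 + 2·u + 1)·e^(-2·u)/4 + C, the region integral is 701·e^(-21/5)/200 and the full one is 1/4.
Taking the ratio yields P = 0.2102.

P ≈ 0.210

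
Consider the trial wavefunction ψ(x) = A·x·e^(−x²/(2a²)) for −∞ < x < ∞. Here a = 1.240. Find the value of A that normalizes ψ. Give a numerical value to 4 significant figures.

A ≈ 0.7693

We need A² ∫|f|² dx = 1, taking the integral from −∞ to ∞.
∫|ψ|² dx = A²·(√(π)·a^3/2).
Hence A² = 1/[√(π)·a^3/2].
Plugging in a = 1.240 yields A = 0.76930.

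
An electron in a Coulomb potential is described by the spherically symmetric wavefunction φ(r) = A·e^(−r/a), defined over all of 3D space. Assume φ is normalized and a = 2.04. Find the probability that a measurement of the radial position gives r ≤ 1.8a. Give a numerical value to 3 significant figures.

P ≈ 0.697

Integrate the radial probability density 4πr²|φ|² over r ≤ 1.8a.
A² is fixed by ∫₀^∞ 4πr²|φ|² dr = 1, i.e. A² = (π·a^3)^(−1).
In terms of u = r/a (A², 4π and the length scale all cancel between numerator and denominator), P = [∫_{0}^{1.8} u^2·e^(-2·u) du] / [∫_{0}^{∞} u^2·e^(-2·u) du].
An antiderivative of u^2·e^(-2·u) is -(2·u^2 + 2·u + 1)·e^(-2·u)/4; evaluating from 0 to 1.8 gives 1/4 - 277·e^(-18/5)/100, while the full integral is 1/4.
The region integral divided by the full integral gives P = 0.6973.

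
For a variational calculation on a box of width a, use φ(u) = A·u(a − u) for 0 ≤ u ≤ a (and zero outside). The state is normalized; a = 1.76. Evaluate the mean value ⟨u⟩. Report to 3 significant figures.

⟨u⟩ ≈ 0.880

⟨u⟩ = ∫ u |φ|² du over the full domain.
The ratio of the moment integral to the normalization integral gives ⟨u⟩ = a/2.
Putting a = 1.76 gives 0.8800.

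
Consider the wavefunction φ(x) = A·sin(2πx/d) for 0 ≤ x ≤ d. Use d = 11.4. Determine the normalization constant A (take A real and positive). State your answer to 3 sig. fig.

A ≈ 0.419

The normalization condition is ∫|φ|² dx = 1 from 0 to d.
With φ = A·sin(2πx/d), the integral evaluates to A²·[d/2].
So A² = (d/2)^(−1).
With d = 11.4: A² = 0.1754 and A = 0.4189.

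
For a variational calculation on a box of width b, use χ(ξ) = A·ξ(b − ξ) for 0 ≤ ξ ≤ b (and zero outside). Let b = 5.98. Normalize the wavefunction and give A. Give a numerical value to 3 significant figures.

A ≈ 0.0626

Require ∫ |χ|² dξ = 1 over the whole domain.
With χ = A·ξ(b − ξ), the integral evaluates to A²·[b^5/30].
So A² = (b^5/30)^(−1).
Plugging in b = 5.98 yields A = 0.06263.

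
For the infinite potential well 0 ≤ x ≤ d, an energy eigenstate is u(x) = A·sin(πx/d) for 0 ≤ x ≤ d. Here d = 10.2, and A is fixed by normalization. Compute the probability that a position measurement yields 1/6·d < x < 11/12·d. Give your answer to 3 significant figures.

P ≈ 0.967

|u|² is the probability density, so P = ∫_{1/6·d}^{11/12·d} |u|² dx.
Since A² = 1/(d/2), this is the region integral divided by the full normalization integral.
Substituting t = x/d, A² and the length scale cancel in the ratio: P = ∫_{1/6}^{11/12} sin(π·t)^2 dt / ∫_{0}^{1} sin(π·t)^2 dt.
With ∫ sin(π·t)^2 dt = t/2 - sin(2·π·t)/(4·π) + C, the region integral is 1/(8·π) + √(3)/(8·π) + 3/8 and the full one is 1/2.
The result is P = (1 + √(3) + 3·π)/(4·π).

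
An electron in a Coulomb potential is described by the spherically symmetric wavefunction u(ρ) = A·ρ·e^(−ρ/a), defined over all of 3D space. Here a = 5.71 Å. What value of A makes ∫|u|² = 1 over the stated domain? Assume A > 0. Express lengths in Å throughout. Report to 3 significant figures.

A ≈ 0.00418 Å^(-5/2)

Require ∫ |u|² 4πρ² dρ = 1 over the whole domain.
Carrying out the integral gives A² · 3·π·a^5.
Hence A² = 1/[3·π·a^5].
Substituting a = 5.71 gives A² = 0.00001748, so A = 0.004181.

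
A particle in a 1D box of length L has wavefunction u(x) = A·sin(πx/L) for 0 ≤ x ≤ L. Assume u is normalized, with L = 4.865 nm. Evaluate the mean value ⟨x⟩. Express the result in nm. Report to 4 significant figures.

⟨x⟩ ≈ 2.433 nm

⟨x⟩ = ∫ x |u|² dx over the full domain.
Since the A² factors cancel between numerator and denominator, ⟨x⟩ = L/2.
With L = 4.865, ⟨x⟩ = 2.4325.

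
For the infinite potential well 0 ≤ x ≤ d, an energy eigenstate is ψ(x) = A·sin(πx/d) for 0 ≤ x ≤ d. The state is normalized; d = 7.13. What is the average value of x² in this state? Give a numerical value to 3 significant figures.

By definition ⟨x²⟩ = ∫ x^2 |ψ(x)|² dx.
With ∫₀^d sin²(nπx/d) dx = d/2, evaluating both integrals, ⟨x²⟩ = -d^2/(2·π^2) + d^2/3.
With d = 7.13, ⟨x^2⟩ = 14.37.

⟨x^2⟩ ≈ 14.4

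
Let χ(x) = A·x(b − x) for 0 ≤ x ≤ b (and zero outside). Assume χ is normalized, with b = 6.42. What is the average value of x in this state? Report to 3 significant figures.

By definition ⟨x⟩ = ∫ x |χ(x)|² dx.
Expanding the polynomial and integrating term by term, since the A² factors cancel between numerator and denominator, ⟨x⟩ = b/2.
Putting b = 6.42 gives 3.210.

⟨x⟩ ≈ 3.21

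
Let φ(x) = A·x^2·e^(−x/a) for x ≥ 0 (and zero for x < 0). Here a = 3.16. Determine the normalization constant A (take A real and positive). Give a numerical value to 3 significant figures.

The normalization condition is ∫|φ|² dx = 1 from 0 to ∞.
Using ∫₀^∞ xⁿ e^(−αx) dx = n!/αⁿ⁺¹, carrying out the integral gives A² · 3·a^5/4.
So A² = (3·a^5/4)^(−1).
Substituting a = 3.16 gives A² = 0.004232, so A = 0.06505.

A ≈ 0.0651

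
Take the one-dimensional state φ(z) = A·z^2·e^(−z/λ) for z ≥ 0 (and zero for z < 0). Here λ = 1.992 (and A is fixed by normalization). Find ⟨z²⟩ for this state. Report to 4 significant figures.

The expectation value is the |φ|²-weighted average of z^2: ∫ z^2|φ|² dz.
Recall ∫₀^∞ z^m e^(−z/β) dz = m!·β^(m+1), since the A² factors cancel between numerator and denominator, ⟨z²⟩ = 15·λ^2/2.
With λ = 1.992, ⟨z^2⟩ = 29.760.

⟨z^2⟩ ≈ 29.76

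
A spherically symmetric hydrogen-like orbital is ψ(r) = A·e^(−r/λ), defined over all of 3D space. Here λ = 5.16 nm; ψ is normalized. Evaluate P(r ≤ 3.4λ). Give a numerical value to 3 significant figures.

P ≈ 0.966

Integrate the radial probability density 4πr²|ψ|² over r ≤ 3.4λ.
The full normalization integral is A²·[π·λ^3] = 1, fixing A².
Substituting u = r/λ, A², 4π and the length scale all cancel in the ratio: P = ∫_{0}^{3.4} u^2·e^(-2·u) du / ∫_{0}^{∞} u^2·e^(-2·u) du.
Using ∫ u^2·e^(-2·u) du = -(2·u^2 + 2·u + 1)·e^(-2·u)/4, the numerator is 1/4 - 773·e^(-34/5)/100 and the denominator is 1/4.
Taking the ratio yields P = 0.9656.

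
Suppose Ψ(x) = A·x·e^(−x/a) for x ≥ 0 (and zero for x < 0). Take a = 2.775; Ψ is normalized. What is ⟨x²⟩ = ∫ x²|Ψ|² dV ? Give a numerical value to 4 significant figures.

⟨x^2⟩ ≈ 23.10

The expectation value is the |Ψ|²-weighted average of x^2: ∫ x^2|Ψ|² dx.
Since the A² factors cancel between numerator and denominator, ⟨x²⟩ = 3·a^2.
Putting a = 2.775 gives 23.102.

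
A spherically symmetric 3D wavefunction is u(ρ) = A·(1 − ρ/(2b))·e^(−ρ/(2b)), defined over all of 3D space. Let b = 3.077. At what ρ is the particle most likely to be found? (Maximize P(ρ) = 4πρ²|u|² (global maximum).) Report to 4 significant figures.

Differentiate P(ρ) = 4πρ²|u|² with respect to ρ and set to zero.
Solving yields ρ = b·(√(5) + 3).
With b = 3.077, the most probable radial distance is 16.111.

ρ ≈ 16.11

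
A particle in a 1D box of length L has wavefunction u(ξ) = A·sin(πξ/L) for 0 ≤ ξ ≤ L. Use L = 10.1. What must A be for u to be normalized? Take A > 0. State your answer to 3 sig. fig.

The normalization condition is ∫|u|² dξ = 1 from 0 to L.
Using sin²θ = (1 − cos 2θ)/2, carrying out the integral gives A² · L/2.
Hence A² = 1/[L/2].
With L = 10.1: A² = 0.1980 and A = 0.4450.

A ≈ 0.445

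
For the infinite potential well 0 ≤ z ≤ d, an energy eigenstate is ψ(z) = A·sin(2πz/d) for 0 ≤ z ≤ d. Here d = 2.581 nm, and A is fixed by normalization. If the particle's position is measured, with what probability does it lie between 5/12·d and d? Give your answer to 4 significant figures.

P ≈ 0.5144

P = ∫_{5/12·d}^{d} |ψ(z)|² dz.
Since A² = 1/(d/2), this is the region integral divided by the full normalization integral.
Substituting u = z/d, A² and the length scale cancel in the ratio: P = ∫_{5/12}^{1} sin(2·π·u)^2 du / ∫_{0}^{1} sin(2·π·u)^2 du.
Using ∫ sin(2·π·u)^2 du = u/2 - sin(4·π·u)/(8·π), the numerator is -√(3)/(16·π) + 7/24 and the denominator is 1/2.
Taking the ratio, P = -√(3)/(8·π) + 7/12.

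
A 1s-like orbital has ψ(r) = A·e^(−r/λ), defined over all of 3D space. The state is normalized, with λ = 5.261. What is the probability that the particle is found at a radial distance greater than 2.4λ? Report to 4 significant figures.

P ≈ 0.1425

P = ∫ |ψ|² 4πr² dr over r > 2.4λ.
Normalization gives A² = 1/(π·λ^3).
Substituting u = r/λ, A², 4π and the length scale all cancel in the ratio: P = ∫_{2.4}^{∞} u^2·e^(-2·u) du / ∫_{0}^{∞} u^2·e^(-2·u) du.
Using ∫ u^2·e^(-2·u) du = -(2·u^2 + 2·u + 1)·e^(-2·u)/4, the numerator is 433·e^(-24/5)/100 and the denominator is 1/4.
The region integral divided by the full integral gives P = 0.14254.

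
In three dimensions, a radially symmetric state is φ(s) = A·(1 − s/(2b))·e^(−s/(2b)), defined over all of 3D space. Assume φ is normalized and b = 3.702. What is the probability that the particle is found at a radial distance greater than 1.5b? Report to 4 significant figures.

Integrate the radial probability density 4πs²|φ|² over s > 1.5b.
A² is fixed by ∫₀^∞ 4πs²|φ|² ds = 1, i.e. A² = (8·π·b^3)^(−1).
Substituting u = s/b, A², 4π and the length scale all cancel in the ratio: P = ∫_{1.5}^{∞} u^2·(1 - u/2)^2·e^(-u) du / ∫_{0}^{∞} u^2·(1 - u/2)^2·e^(-u) du.
An antiderivative of u^2·(1 - u/2)^2·e^(-u) is -(u^4/4 + u^2 + 2·u + 2)·e^(-u); evaluating from 1.5 to ∞ gives 545·e^(-3/2)/64, while the full integral is 2.
The region integral divided by the full integral gives P = 0.95005.

P ≈ 0.9500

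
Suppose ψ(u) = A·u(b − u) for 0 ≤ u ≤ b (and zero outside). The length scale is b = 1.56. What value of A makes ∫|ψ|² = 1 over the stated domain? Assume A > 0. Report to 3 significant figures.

Normalization requires ∫|ψ|² du = 1, integrated from 0 to b.
Expanding the polynomial and integrating term by term, with ψ = A·u(b − u), the integral evaluates to A²·[b^5/30].
Setting this equal to 1 gives A² = 1/(b^5/30).
Plugging in b = 1.56 yields A = 1.802.

A ≈ 1.80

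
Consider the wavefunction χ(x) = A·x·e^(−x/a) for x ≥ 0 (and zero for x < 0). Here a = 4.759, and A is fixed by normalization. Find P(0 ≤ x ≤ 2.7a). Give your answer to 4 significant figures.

P ≈ 0.9052

P = ∫_{0}^{2.7a} |χ(x)|² dx.
Since A² = 1/(a^3/4), this is the region integral divided by the full normalization integral.
Let u = x/a; then A² and the length scale cancel, so P = ∫_{0}^{2.7} u^2·e^(-2·u) du ÷ ∫_{0}^{∞} u^2·e^(-2·u) du.
With ∫ u^2·e^(-2·u) du = -(2·u^2 + 2·u + 1)·e^(-2·u)/4 + C, the region integral is 1/4 - 1049·e^(-27/5)/200 and the full one is 1/4.
This works out to P = 0.90524.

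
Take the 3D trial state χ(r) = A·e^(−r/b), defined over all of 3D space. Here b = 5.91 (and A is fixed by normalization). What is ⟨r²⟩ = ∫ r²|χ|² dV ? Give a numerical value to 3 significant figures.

By definition ⟨r²⟩ = ∫ r^2 |χ(r)|² 4πr² dr.
With ∫₀^∞ r^4 e^(−αr) dr = 4!/α^5, evaluating both integrals, ⟨r²⟩ = 3·b^2.
Putting b = 5.91 gives 104.8.

⟨r^2⟩ ≈ 105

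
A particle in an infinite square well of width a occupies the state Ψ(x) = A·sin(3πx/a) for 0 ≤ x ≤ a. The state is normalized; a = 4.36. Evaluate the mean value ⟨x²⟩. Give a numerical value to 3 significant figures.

⟨x^2⟩ ≈ 6.23

By definition ⟨x²⟩ = ∫ x^2 |Ψ(x)|² dx.
Evaluating both integrals, ⟨x²⟩ = -a^2/(18·π^2) + a^2/3.
With a = 4.36, ⟨x^2⟩ = 6.230.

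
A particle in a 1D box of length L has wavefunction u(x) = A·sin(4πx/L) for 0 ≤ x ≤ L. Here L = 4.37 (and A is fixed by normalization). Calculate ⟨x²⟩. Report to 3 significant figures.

⟨x^2⟩ ≈ 6.31

⟨x²⟩ = ∫ x^2 |u|² dx over the full domain.
The ratio of the moment integral to the normalization integral gives ⟨x²⟩ = -L^2/(32·π^2) + L^2/3.
Putting L = 4.37 gives 6.305.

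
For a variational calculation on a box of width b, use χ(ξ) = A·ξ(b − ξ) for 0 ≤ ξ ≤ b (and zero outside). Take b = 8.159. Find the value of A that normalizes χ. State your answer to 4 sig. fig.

Normalization requires ∫|χ|² dξ = 1, integrated from 0 to b.
With χ = A·ξ(b − ξ), the integral evaluates to A²·[b^5/30].
Hence A² = 1/[b^5/30].
With b = 8.159: A² = 0.00082973 and A = 0.028805.

A ≈ 0.02881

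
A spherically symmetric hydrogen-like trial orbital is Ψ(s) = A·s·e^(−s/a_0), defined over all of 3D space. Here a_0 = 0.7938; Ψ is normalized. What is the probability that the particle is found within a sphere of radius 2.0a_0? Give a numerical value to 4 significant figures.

P ≈ 0.3712

Integrate the radial probability density 4πs²|Ψ|² over s ≤ 2.0a_0.
A² is fixed by ∫₀^∞ 4πs²|Ψ|² ds = 1, i.e. A² = (3·π·a_0^5)^(−1).
Let u = s/a_0; then A², 4π and the length scale all cancel, so P = ∫_{0}^{2.0} u^4·e^(-2·u) du ÷ ∫_{0}^{∞} u^4·e^(-2·u) du.
An antiderivative of u^4·e^(-2·u) is -(u^4/2 + u^3 + 3·u^2/2 + 3·u/2 + 3/4)·e^(-2·u); evaluating from 0 to 2.0 gives 3/4 - 103·e^(-4)/4, while the full integral is 3/4.
This evaluates to P = 0.37116.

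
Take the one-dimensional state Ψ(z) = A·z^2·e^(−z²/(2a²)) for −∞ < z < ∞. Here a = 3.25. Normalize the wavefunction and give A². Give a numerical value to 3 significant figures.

We need A² ∫|f|² dz = 1, taking the integral from −∞ to ∞.
The integral (without the A² prefactor) comes out to 3·√(π)·a^5/4.
Hence A² = 1/[3·√(π)·a^5/4].
Substituting a = 3.25 gives A² = 0.002075, so A = 0.04555.

A^2 ≈ 0.00207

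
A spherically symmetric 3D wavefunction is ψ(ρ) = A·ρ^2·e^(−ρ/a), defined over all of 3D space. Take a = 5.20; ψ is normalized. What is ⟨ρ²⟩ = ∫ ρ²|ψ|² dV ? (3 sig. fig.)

The expectation value is the |ψ|²-weighted average of ρ^2: ∫ ρ^2|ψ|² 4πρ² dρ.
With ∫₀^∞ ρ^8 e^(−αρ) dρ = 8!/α^9, since the A² factors cancel between numerator and denominator, ⟨ρ²⟩ = 14·a^2.
With a = 5.20, ⟨ρ^2⟩ = 378.6.

⟨ρ^2⟩ ≈ 379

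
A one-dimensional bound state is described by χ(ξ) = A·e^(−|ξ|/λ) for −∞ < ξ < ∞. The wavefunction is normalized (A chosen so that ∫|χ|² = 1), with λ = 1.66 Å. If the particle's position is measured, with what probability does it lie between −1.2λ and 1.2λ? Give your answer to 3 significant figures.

P ≈ 0.909

P = ∫_{−1.2λ}^{1.2λ} |χ(ξ)|² dξ.
With A² fixed by ∫|χ|² = 1, i.e. A² = (λ)^(−1), substitute and integrate.
By symmetry take twice the ξ ≥ 0 contribution in numerator and denominator; the 2's cancel. In terms of u = ξ/λ (A² and the length scale cancel between numerator and denominator), P = [∫_{0}^{1.2} e^(-2·u) du] / [∫_{0}^{∞} e^(-2·u) du].
Using ∫ e^(-2·u) du = -e^(-2·u)/2, the numerator is 1/2 - e^(-12/5)/2 and the denominator is 1/2.
Taking the ratio, P = 0.9093.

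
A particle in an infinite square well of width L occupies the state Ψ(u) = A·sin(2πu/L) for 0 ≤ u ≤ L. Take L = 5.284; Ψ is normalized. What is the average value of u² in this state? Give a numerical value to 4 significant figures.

⟨u²⟩ = ∫ u^2 |Ψ|² du over the full domain.
With ∫₀^L sin²(nπu/L) du = L/2, evaluating both integrals, ⟨u²⟩ = -L^2/(8·π^2) + L^2/3.
With L = 5.284, ⟨u^2⟩ = 8.9533.

⟨u^2⟩ ≈ 8.953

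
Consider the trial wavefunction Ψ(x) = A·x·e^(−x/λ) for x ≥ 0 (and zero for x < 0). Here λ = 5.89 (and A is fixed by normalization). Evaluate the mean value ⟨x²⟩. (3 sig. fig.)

The expectation value is the |Ψ|²-weighted average of x^2: ∫ x^2|Ψ|² dx.
With ∫₀^∞ x^4 e^(−αx) dx = 4!/α^5, the ratio of the moment integral to the normalization integral gives ⟨x²⟩ = 3·λ^2.
Putting λ = 5.89 gives 104.1.

⟨x^2⟩ ≈ 104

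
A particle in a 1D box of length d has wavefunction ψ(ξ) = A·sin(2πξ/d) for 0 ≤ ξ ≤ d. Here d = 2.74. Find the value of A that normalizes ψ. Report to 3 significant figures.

The normalization condition is ∫|ψ|² dξ = 1 from 0 to d.
Using sin²θ = (1 − cos 2θ)/2, ∫|ψ|² dξ = A²·(d/2).
Setting this equal to 1 gives A² = 1/(d/2).
Substituting d = 2.74 gives A² = 0.7299, so A = 0.8544.

A ≈ 0.854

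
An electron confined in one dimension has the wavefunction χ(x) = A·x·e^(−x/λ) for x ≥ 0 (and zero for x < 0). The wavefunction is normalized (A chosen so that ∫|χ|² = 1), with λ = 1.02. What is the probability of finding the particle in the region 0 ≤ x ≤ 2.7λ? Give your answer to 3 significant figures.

P = ∫_{0}^{2.7λ} |χ(x)|² dx.
With A² fixed by ∫|χ|² = 1, i.e. A² = (λ^3/4)^(−1), substitute and integrate.
Let u = x/λ; then A² and the length scale cancel, so P = ∫_{0}^{2.7} u^2·e^(-2·u) du ÷ ∫_{0}^{∞} u^2·e^(-2·u) du.
An antiderivative of u^2·e^(-2·u) is -(2·u^2 + 2·u + 1)·e^(-2·u)/4; evaluating from 0 to 2.7 gives 1/4 - 1049·e^(-27/5)/200, while the full integral is 1/4.
The result is P = 0.9052.

P ≈ 0.905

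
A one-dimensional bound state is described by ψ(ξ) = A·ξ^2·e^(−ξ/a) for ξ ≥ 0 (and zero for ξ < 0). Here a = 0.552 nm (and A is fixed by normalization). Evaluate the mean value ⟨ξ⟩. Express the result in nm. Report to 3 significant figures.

⟨ξ⟩ = ∫ ξ |ψ|² dξ over the full domain.
Using ∫₀^∞ ξⁿ e^(−αξ) dξ = n!/αⁿ⁺¹, evaluating both integrals, ⟨ξ⟩ = 5·a/2.
With a = 0.552, ⟨ξ⟩ = 1.380.

⟨ξ⟩ ≈ 1.38 nm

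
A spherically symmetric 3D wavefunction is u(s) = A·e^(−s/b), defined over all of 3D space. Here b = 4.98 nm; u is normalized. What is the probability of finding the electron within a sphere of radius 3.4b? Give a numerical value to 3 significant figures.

P ≈ 0.966

With dV = 4πs²ds, the probability is ∫|u|² dV over s ≤ 3.4b.
Normalization gives A² = 1/(π·b^3).
Let t = s/b; then A², 4π and the length scale all cancel, so P = ∫_{0}^{3.4} t^2·e^(-2·t) dt ÷ ∫_{0}^{∞} t^2·e^(-2·t) dt.
Using ∫ t^2·e^(-2·t) dt = -(2·t^2 + 2·t + 1)·e^(-2·t)/4, the numerator is 1/4 - 773·e^(-34/5)/100 and the denominator is 1/4.
The region integral divided by the full integral gives P = 0.9656.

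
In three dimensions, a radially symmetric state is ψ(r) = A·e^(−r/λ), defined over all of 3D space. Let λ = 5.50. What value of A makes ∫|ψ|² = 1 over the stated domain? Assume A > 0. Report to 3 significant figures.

A ≈ 0.0437

Normalization requires ∫|ψ|² 4πr² dr = 1, integrated from 0 to ∞.
(Spherical symmetry: dV = 4πr² dr.)
∫|ψ|² 4πr² dr = A²·(π·λ^3).
Setting this equal to 1 gives A² = 1/(π·λ^3).
With λ = 5.50: A² = 0.001913 and A = 0.04374.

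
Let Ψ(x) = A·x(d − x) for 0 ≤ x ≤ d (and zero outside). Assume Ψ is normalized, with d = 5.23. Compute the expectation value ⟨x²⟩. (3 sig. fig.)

⟨x²⟩ = ∫ x^2 |Ψ|² dx over the full domain.
Evaluating both integrals, ⟨x²⟩ = 2·d^2/7.
With d = 5.23, ⟨x^2⟩ = 7.815.

⟨x^2⟩ ≈ 7.82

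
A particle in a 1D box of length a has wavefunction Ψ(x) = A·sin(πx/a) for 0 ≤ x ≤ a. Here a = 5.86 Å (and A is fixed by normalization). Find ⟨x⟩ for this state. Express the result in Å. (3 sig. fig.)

⟨x⟩ ≈ 2.93 Å

By definition ⟨x⟩ = ∫ x |Ψ(x)|² dx.
Using sin²θ = (1 − cos 2θ)/2, evaluating both integrals, ⟨x⟩ = a/2.
Putting a = 5.86 gives 2.930.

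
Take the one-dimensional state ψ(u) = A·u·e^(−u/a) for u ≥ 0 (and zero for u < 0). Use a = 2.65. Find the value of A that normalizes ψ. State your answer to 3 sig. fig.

A ≈ 0.464

We need A² ∫|f|² du = 1, taking the integral from 0 to ∞.
∫|ψ|² du = A²·(a^3/4).
With a = 2.65: A² = 0.2149 and A = 0.4636.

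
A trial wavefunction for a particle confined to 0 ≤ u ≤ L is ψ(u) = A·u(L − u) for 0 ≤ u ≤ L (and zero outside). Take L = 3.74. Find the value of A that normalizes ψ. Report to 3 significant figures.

Require ∫ |ψ|² du = 1 over the whole domain.
The integral (without the A² prefactor) comes out to L^5/30.
Plugging in L = 3.74 yields A = 0.2025.

A ≈ 0.202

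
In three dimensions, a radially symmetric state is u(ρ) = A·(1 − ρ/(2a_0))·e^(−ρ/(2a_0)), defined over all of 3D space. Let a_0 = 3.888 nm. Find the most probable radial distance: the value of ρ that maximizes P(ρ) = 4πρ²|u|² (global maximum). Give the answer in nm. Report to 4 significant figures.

ρ ≈ 20.36 nm

The maximum of P(ρ) = 4πρ²|u|² occurs where its derivative vanishes.
Solving yields ρ = a_0·(√(5) + 3).
With a_0 = 3.888, the most probable radial distance is 20.358 nm.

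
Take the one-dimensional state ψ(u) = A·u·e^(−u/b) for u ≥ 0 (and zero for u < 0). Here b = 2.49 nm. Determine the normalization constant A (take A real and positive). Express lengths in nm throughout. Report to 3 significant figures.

A ≈ 0.509 nm^(-3/2)

We need A² ∫|f|² du = 1, taking the integral from 0 to ∞.
The integral (without the A² prefactor) comes out to b^3/4.
Hence A² = 1/[b^3/4].
With b = 2.49: A² = 0.2591 and A = 0.5090.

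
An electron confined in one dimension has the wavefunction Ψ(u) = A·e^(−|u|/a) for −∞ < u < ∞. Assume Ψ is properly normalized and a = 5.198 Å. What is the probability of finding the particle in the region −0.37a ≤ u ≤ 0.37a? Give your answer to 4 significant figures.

The probability is P = ∫ |Ψ|² du over [−0.37a, 0.37a].
Since A² = 1/(a), this is the region integral divided by the full normalization integral.
Both integrals are even about u = 0, so only the u ≥ 0 halves are needed (the factors of 2 cancel). Substituting t = u/a, A² and the length scale cancel in the ratio: P = ∫_{0}^{0.37} e^(-2·t) dt / ∫_{0}^{∞} e^(-2·t) dt.
An antiderivative of e^(-2·t) is -e^(-2·t)/2; evaluating from 0 to 0.37 gives 1/2 - e^(-37/50)/2, while the full integral is 1/2.
The result is P = 0.52289.

P ≈ 0.5229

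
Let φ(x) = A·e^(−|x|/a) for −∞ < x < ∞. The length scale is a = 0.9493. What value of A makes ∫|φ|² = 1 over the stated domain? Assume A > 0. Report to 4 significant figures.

A ≈ 1.026

We need A² ∫|f|² dx = 1, taking the integral from −∞ to ∞.
Using ∫₀^∞ xⁿ e^(−αx) dx = n!/αⁿ⁺¹, with φ = A·e^(−|x|/a), the integral evaluates to A²·[a].
So A² = (a)^(−1).
With a = 0.9493: A² = 1.0534 and A = 1.0264.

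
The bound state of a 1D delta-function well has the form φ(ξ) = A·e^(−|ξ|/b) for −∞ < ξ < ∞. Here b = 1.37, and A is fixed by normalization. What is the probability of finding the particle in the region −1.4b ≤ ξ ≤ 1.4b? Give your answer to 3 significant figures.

P = ∫_{−1.4b}^{1.4b} |φ(ξ)|² dξ.
Since A² = 1/(b), this is the region integral divided by the full normalization integral.
Both integrals are even about ξ = 0, so only the ξ ≥ 0 halves are needed (the factors of 2 cancel). In terms of u = ξ/b (A² and the length scale cancel between numerator and denominator), P = [∫_{0}^{1.4} e^(-2·u) du] / [∫_{0}^{∞} e^(-2·u) du].
With ∫ e^(-2·u) du = -e^(-2·u)/2 + C, the region integral is 1/2 - e^(-14/5)/2 and the full one is 1/2.
This works out to P = 0.9392.

P ≈ 0.939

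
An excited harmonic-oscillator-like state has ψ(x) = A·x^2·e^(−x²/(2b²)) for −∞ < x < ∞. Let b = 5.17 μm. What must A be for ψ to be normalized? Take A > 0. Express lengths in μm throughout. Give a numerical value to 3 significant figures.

A ≈ 0.0143 μm^(-5/2)

The normalization condition is ∫|ψ|² dx = 1 from −∞ to ∞.
Using the Gaussian integral ∫_{−∞}^{∞} e^(−αx²) dx = √(π/α), ∫|ψ|² dx = A²·(3·√(π)·b^5/4).
Hence A² = 1/[3·√(π)·b^5/4].
Substituting b = 5.17 gives A² = 0.0002037, so A = 0.01427.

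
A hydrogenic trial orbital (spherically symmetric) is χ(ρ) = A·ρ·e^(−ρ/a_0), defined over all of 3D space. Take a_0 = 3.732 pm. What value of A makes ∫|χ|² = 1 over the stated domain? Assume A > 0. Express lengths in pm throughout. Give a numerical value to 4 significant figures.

A ≈ 0.01211 pm^(-5/2)

We need A² ∫|f|² 4πρ² dρ = 1, taking the integral from 0 to ∞.
In 3D with spherical symmetry the volume element is 4πρ² dρ.
Carrying out the integral gives A² · 3·π·a_0^5.
With a_0 = 3.732: A² = 0.00014656 and A = 0.012106.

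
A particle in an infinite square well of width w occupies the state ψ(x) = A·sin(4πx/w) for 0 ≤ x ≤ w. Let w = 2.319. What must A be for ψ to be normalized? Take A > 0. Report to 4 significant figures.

A ≈ 0.9287

The normalization condition is ∫|ψ|² dx = 1 from 0 to w.
∫|ψ|² dx = A²·(w/2).
Setting this equal to 1 gives A² = 1/(w/2).
With w = 2.319: A² = 0.86244 and A = 0.92868.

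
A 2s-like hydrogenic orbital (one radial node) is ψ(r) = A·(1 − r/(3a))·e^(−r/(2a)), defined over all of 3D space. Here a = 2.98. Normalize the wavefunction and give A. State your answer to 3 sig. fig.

A ≈ 0.0672

Require ∫ |ψ|² 4πr² dr = 1 over the whole domain.
Recall ∫₀^∞ r^m e^(−r/β) dr = m!·β^(m+1), the integral (without the A² prefactor) comes out to 8·π·a^3/3.
Setting this equal to 1 gives A² = 1/(8·π·a^3/3).
With a = 2.98: A² = 0.004511 and A = 0.06716.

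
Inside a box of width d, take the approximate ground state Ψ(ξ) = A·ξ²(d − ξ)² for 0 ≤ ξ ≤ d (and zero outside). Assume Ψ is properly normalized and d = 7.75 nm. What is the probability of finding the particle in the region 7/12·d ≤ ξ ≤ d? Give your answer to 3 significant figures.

P ≈ 0.302

The probability is P = ∫ |Ψ|² dξ over [7/12·d, d].
The normalization integral ∫|Ψ|²dξ over the whole domain equals d^9/630·A², and A² cancels in the ratio.
Substituting u = ξ/d, A² and the length scale cancel in the ratio: P = ∫_{7/12}^{1} u^4·(1 - u)^4 du / ∫_{0}^{1} u^4·(1 - u)^4 du.
With ∫ u^4·(1 - u)^4 du = u^5·(70·u^4 - 315·u^3 + 540·u^2 - 420·u + 126)/630 + C, the region integral is ≈ 0.00047989 and the full one is 1/630.
This works out to P = 0.3023.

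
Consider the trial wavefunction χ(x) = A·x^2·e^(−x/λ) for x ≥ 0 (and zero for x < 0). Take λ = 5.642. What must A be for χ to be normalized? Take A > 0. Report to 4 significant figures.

A ≈ 0.01527

Normalization requires ∫|χ|² dx = 1, integrated from 0 to ∞.
∫|χ|² dx = A²·(3·λ^5/4).
So A² = (3·λ^5/4)^(−1).
With λ = 5.642: A² = 0.00023322 and A = 0.015272.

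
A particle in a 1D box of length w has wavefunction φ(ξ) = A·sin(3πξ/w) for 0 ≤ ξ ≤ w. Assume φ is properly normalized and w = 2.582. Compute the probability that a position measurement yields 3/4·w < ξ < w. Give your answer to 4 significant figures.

|φ|² is the probability density, so P = ∫_{3/4·w}^{w} |φ|² dξ.
With A² fixed by ∫|φ|² = 1, i.e. A² = (w/2)^(−1), substitute and integrate.
Let u = ξ/w; then A² and the length scale cancel, so P = ∫_{3/4}^{1} sin(3·π·u)^2 du ÷ ∫_{0}^{1} sin(3·π·u)^2 du.
Using ∫ sin(3·π·u)^2 du = u/2 - sin(6·π·u)/(12·π), the numerator is 1/(12·π) + 1/8 and the denominator is 1/2.
The result is P = (2 + 3·π)/(12·π).

P ≈ 0.3031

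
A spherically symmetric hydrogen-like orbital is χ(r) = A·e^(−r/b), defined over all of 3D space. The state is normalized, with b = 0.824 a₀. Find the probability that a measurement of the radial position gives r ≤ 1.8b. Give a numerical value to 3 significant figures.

P = ∫ |χ|² 4πr² dr over r ≤ 1.8b.
A² is fixed by ∫₀^∞ 4πr²|χ|² dr = 1, i.e. A² = (π·b^3)^(−1).
Substituting u = r/b, A², 4π and the length scale all cancel in the ratio: P = ∫_{0}^{1.8} u^2·e^(-2·u) du / ∫_{0}^{∞} u^2·e^(-2·u) du.
An antiderivative of u^2·e^(-2·u) is -(2·u^2 + 2·u + 1)·e^(-2·u)/4; evaluating from 0 to 1.8 gives 1/4 - 277·e^(-18/5)/100, while the full integral is 1/4.
This evaluates to P = 0.6973.

P ≈ 0.697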